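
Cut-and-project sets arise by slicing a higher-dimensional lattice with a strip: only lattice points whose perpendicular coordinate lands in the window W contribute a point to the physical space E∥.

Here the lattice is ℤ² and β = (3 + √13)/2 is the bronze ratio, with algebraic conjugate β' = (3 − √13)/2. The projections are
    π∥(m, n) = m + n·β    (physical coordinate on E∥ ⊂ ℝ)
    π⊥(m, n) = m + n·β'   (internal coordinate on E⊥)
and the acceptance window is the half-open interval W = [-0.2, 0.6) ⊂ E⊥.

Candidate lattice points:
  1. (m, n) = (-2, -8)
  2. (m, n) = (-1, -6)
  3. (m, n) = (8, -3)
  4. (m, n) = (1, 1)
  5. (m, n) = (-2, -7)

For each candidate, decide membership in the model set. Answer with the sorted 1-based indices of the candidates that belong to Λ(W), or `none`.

Numerically β ≈ 3.30278 and β' = −1/β ≈ -0.30278.
#1 (-2,-8): internal coord -2 + (-8)·β' = +0.42221; +0.42221 ∈ [-0.2, 0.6) → IN Λ
#2 (-1,-6): internal coord -1 + (-6)·β' = +0.81665; +0.81665 ∉ [-0.2, 0.6) → out
#3 (8,-3): internal coord 8 + (-3)·β' = +8.90833; +8.90833 ∉ [-0.2, 0.6) → out
#4 (1,1): internal coord 1 + (1)·β' = +0.69722; +0.69722 ∉ [-0.2, 0.6) → out
#5 (-2,-7): internal coord -2 + (-7)·β' = +0.11943; +0.11943 ∈ [-0.2, 0.6) → IN Λ

1, 5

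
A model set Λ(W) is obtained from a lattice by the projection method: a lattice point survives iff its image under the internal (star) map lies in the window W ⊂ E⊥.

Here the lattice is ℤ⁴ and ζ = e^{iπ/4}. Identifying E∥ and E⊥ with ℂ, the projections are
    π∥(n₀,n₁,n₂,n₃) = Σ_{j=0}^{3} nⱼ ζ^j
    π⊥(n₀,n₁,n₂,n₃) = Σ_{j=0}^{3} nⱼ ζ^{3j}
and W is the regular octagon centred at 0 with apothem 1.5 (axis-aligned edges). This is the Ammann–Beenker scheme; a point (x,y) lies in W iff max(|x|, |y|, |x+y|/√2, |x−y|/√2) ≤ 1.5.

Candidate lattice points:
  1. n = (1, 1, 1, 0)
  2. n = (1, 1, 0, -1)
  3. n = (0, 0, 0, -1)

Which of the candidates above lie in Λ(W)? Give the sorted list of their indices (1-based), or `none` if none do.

1, 2, 3

Internal map: ζ^{3j} for j=0..3 gives (1,0), (−√2/2,√2/2), (0,−1), (√2/2,√2/2).
candidate 1: n = (1, 1, 1, 0) → π⊥ ≈ (+0.2929, -0.2929); max(|x|,|y|,|x±y|/√2) = 0.4142 ≤ 1.5 ⇒ ∈ W
candidate 2: n = (1, 1, 0, -1) → π⊥ ≈ (-0.4142, +0.0000); max(|x|,|y|,|x±y|/√2) = 0.4142 ≤ 1.5 ⇒ ∈ W
candidate 3: n = (0, 0, 0, -1) → π⊥ ≈ (-0.7071, -0.7071); max(|x|,|y|,|x±y|/√2) = 1.0000 ≤ 1.5 ⇒ ∈ W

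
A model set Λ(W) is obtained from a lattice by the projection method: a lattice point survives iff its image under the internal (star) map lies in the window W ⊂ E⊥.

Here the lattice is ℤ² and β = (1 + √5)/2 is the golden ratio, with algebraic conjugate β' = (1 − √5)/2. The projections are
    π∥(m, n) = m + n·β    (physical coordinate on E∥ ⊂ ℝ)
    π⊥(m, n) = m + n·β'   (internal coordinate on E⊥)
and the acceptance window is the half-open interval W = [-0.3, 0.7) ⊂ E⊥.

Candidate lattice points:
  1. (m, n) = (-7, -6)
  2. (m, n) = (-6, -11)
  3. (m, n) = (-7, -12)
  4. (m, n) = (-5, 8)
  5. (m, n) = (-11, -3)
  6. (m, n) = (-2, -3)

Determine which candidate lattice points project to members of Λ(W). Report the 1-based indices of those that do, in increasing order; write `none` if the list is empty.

3, 6

Numerically β ≈ 1.618034 and β' = −1/β ≈ -0.618034.
[1] lift (-7,-6): star map gives -3.291796; window check -0.3 ≤ -3.291796 < 0.7 is false → out
[2] lift (-6,-11): star map gives 0.798374; window check -0.3 ≤ 0.798374 < 0.7 is false → out
[3] lift (-7,-12): star map gives 0.416408; window check -0.3 ≤ 0.416408 < 0.7 is true → IN Λ
[4] lift (-5,8): star map gives -9.944272; window check -0.3 ≤ -9.944272 < 0.7 is false → out
[5] lift (-11,-3): star map gives -9.145898; window check -0.3 ≤ -9.145898 < 0.7 is false → out
[6] lift (-2,-3): star map gives -0.145898; window check -0.3 ≤ -0.145898 < 0.7 is true → IN Λ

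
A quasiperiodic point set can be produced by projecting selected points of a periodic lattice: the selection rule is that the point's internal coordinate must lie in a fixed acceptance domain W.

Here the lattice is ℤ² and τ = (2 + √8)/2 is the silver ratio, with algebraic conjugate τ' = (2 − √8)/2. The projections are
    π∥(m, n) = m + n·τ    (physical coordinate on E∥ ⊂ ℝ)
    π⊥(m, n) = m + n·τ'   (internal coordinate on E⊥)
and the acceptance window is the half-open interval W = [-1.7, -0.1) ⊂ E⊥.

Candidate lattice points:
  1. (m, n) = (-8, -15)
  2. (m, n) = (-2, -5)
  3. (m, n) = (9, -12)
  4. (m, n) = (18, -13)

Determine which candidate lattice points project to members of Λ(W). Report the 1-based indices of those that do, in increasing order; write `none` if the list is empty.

τ' = (2−√8)/2 ≈ -0.41421.
[1] lift (-8,-15): star map gives -1.78680; window check -1.7 ≤ -1.78680 < -0.1 is false → out
[2] lift (-2,-5): star map gives 0.07107; window check -1.7 ≤ 0.07107 < -0.1 is false → out
[3] lift (9,-12): star map gives 13.97056; window check -1.7 ≤ 13.97056 < -0.1 is false → out
[4] lift (18,-13): star map gives 23.38478; window check -1.7 ≤ 23.38478 < -0.1 is false → out

none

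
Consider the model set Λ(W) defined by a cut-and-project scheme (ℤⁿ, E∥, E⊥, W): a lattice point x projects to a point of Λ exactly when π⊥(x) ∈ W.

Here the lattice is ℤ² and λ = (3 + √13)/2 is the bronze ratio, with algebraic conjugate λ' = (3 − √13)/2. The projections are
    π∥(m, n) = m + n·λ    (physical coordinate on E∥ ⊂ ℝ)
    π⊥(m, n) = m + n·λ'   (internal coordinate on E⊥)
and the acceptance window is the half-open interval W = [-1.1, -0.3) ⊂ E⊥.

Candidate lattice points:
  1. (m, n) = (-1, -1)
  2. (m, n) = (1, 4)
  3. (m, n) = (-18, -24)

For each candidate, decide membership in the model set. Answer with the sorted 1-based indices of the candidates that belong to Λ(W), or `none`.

1

λ' = (3−√13)/2 ≈ -0.3028.
#1 (-1,-1): internal coord -1 + (-1)·λ' = -0.6972; -0.6972 ∈ [-1.1, -0.3) → IN Λ
#2 (1,4): internal coord 1 + (4)·λ' = -0.2111; -0.2111 ∉ [-1.1, -0.3) → out
#3 (-18,-24): internal coord -18 + (-24)·λ' = -10.7334; -10.7334 ∉ [-1.1, -0.3) → out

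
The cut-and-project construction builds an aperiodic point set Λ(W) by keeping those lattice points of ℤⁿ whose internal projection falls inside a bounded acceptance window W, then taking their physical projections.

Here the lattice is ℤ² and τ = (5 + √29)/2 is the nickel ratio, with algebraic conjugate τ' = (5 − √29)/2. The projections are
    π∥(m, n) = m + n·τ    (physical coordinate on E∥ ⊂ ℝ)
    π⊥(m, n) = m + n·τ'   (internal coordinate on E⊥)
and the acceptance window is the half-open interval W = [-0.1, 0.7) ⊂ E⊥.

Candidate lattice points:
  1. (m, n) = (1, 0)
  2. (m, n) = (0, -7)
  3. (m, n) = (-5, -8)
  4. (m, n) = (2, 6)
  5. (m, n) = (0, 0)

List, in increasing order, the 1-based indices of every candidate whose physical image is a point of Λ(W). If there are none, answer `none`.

τ' = (5−√29)/2 ≈ -0.1926.
[1] lift (1,0): star map gives 1.0000; window check -0.1 ≤ 1.0000 < 0.7 is false → out
[2] lift (0,-7): star map gives 1.3481; window check -0.1 ≤ 1.3481 < 0.7 is false → out
[3] lift (-5,-8): star map gives -3.4593; window check -0.1 ≤ -3.4593 < 0.7 is false → out
[4] lift (2,6): star map gives 0.8445; window check -0.1 ≤ 0.8445 < 0.7 is false → out
[5] lift (0,0): star map gives 0.0000; window check -0.1 ≤ 0.0000 < 0.7 is true → IN Λ

5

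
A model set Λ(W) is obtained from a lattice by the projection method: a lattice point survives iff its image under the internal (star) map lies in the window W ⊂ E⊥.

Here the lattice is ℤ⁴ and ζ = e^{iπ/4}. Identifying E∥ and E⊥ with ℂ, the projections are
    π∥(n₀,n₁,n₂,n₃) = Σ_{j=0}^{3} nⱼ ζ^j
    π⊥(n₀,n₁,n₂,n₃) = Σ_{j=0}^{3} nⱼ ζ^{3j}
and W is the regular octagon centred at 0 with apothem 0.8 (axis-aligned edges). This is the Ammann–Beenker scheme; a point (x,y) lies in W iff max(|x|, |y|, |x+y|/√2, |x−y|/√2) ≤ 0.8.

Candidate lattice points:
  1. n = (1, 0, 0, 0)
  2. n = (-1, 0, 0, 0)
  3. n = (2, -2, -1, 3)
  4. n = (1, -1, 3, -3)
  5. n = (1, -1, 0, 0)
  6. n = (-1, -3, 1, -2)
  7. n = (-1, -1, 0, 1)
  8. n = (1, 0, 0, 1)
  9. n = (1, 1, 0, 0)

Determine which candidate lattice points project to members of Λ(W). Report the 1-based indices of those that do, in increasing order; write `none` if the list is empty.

7, 9

π⊥(n) = n₀ + n₁ζ³ + n₂ζ⁶ + n₃ζ⁹ where ζ = e^{iπ/4}.
#1 (1, 0, 0, 0): internal (1.00000, 0.00000); octagon support 1.00000 vs apothem 0.8 → ∉ W
#2 (-1, 0, 0, 0): internal (-1.00000, 0.00000); octagon support 1.00000 vs apothem 0.8 → ∉ W
#3 (2, -2, -1, 3): internal (5.53553, 1.70711); octagon support 5.53553 vs apothem 0.8 → ∉ W
#4 (1, -1, 3, -3): internal (-0.41421, -5.82843); octagon support 5.82843 vs apothem 0.8 → ∉ W
#5 (1, -1, 0, 0): internal (1.70711, -0.70711); octagon support 1.70711 vs apothem 0.8 → ∉ W
#6 (-1, -3, 1, -2): internal (-0.29289, -4.53553); octagon support 4.53553 vs apothem 0.8 → ∉ W
#7 (-1, -1, 0, 1): internal (0.41421, 0.00000); octagon support 0.41421 vs apothem 0.8 → ∈ W
#8 (1, 0, 0, 1): internal (1.70711, 0.70711); octagon support 1.70711 vs apothem 0.8 → ∉ W
#9 (1, 1, 0, 0): internal (0.29289, 0.70711); octagon support 0.70711 vs apothem 0.8 → ∈ W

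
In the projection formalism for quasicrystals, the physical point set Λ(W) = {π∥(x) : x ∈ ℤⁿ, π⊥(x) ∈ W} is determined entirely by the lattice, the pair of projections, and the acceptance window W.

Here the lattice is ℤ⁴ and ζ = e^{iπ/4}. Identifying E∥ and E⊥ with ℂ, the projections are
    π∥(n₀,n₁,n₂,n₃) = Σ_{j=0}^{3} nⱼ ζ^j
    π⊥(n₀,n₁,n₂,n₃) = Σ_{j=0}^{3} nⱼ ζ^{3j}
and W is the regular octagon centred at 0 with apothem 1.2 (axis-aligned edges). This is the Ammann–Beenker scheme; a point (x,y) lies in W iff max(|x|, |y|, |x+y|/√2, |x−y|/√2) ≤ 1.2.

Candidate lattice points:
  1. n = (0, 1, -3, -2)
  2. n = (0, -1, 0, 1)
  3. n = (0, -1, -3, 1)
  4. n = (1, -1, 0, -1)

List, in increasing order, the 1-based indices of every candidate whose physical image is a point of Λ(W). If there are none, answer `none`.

With ζ = e^{iπ/4} the internal vectors are ζ^0,ζ^3,ζ^6,ζ^9.
candidate 1: n = (0, 1, -3, -2) → π⊥ ≈ (-2.12132, +2.29289); max(|x|,|y|,|x±y|/√2) = 3.12132 > 1.2 ⇒ ∉ W
candidate 2: n = (0, -1, 0, 1) → π⊥ ≈ (+1.41421, +0.00000); max(|x|,|y|,|x±y|/√2) = 1.41421 > 1.2 ⇒ ∉ W
candidate 3: n = (0, -1, -3, 1) → π⊥ ≈ (+1.41421, +3.00000); max(|x|,|y|,|x±y|/√2) = 3.12132 > 1.2 ⇒ ∉ W
candidate 4: n = (1, -1, 0, -1) → π⊥ ≈ (+1.00000, -1.41421); max(|x|,|y|,|x±y|/√2) = 1.70711 > 1.2 ⇒ ∉ W

none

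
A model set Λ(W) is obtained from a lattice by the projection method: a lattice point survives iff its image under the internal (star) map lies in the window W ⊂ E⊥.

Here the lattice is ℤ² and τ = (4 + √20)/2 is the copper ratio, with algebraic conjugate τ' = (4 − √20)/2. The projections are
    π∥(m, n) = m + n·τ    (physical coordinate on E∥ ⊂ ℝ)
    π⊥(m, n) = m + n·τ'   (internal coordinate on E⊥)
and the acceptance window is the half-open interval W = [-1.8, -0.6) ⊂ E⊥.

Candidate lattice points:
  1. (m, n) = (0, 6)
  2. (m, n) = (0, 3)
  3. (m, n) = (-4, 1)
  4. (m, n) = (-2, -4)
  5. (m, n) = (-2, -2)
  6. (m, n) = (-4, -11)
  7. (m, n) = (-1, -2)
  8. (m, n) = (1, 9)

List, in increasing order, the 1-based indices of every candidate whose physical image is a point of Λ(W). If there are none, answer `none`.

τ' = (4−√20)/2 ≈ -0.23607.
#1 (0,6): internal coord 0 + (6)·τ' = -1.41641; -1.41641 ∈ [-1.8, -0.6) → IN Λ
#2 (0,3): internal coord 0 + (3)·τ' = -0.70820; -0.70820 ∈ [-1.8, -0.6) → IN Λ
#3 (-4,1): internal coord -4 + (1)·τ' = -4.23607; -4.23607 ∉ [-1.8, -0.6) → out
#4 (-2,-4): internal coord -2 + (-4)·τ' = -1.05573; -1.05573 ∈ [-1.8, -0.6) → IN Λ
#5 (-2,-2): internal coord -2 + (-2)·τ' = -1.52786; -1.52786 ∈ [-1.8, -0.6) → IN Λ
#6 (-4,-11): internal coord -4 + (-11)·τ' = -1.40325; -1.40325 ∈ [-1.8, -0.6) → IN Λ
#7 (-1,-2): internal coord -1 + (-2)·τ' = -0.52786; -0.52786 ∉ [-1.8, -0.6) → out
#8 (1,9): internal coord 1 + (9)·τ' = -1.12461; -1.12461 ∈ [-1.8, -0.6) → IN Λ

1, 2, 4, 5, 6, 8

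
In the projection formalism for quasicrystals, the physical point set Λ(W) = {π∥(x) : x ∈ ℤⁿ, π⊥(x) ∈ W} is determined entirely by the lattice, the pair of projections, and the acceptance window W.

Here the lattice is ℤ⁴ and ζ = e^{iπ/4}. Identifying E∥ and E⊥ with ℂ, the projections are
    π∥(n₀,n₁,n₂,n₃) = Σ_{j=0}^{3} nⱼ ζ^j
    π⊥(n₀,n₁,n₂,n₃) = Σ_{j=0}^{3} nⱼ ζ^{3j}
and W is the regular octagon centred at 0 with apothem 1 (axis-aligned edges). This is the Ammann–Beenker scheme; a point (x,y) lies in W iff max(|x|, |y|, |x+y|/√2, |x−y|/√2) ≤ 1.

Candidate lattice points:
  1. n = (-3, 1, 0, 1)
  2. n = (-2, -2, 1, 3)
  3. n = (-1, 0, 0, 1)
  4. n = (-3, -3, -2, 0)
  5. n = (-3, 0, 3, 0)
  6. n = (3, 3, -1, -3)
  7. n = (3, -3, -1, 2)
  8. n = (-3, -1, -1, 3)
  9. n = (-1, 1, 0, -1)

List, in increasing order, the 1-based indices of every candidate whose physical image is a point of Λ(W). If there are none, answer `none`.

Internal map: ζ^{3j} for j=0..3 gives (1,0), (−√2/2,√2/2), (0,−1), (√2/2,√2/2).
candidate 1: n = (-3, 1, 0, 1) → π⊥ ≈ (-3.00000, +1.41421); max(|x|,|y|,|x±y|/√2) = 3.12132 > 1 ⇒ ∉ W
candidate 2: n = (-2, -2, 1, 3) → π⊥ ≈ (+1.53553, -0.29289); max(|x|,|y|,|x±y|/√2) = 1.53553 > 1 ⇒ ∉ W
candidate 3: n = (-1, 0, 0, 1) → π⊥ ≈ (-0.29289, +0.70711); max(|x|,|y|,|x±y|/√2) = 0.70711 ≤ 1 ⇒ ∈ W
candidate 4: n = (-3, -3, -2, 0) → π⊥ ≈ (-0.87868, -0.12132); max(|x|,|y|,|x±y|/√2) = 0.87868 ≤ 1 ⇒ ∈ W
candidate 5: n = (-3, 0, 3, 0) → π⊥ ≈ (-3.00000, -3.00000); max(|x|,|y|,|x±y|/√2) = 4.24264 > 1 ⇒ ∉ W
candidate 6: n = (3, 3, -1, -3) → π⊥ ≈ (-1.24264, +1.00000); max(|x|,|y|,|x±y|/√2) = 1.58579 > 1 ⇒ ∉ W
candidate 7: n = (3, -3, -1, 2) → π⊥ ≈ (+6.53553, +0.29289); max(|x|,|y|,|x±y|/√2) = 6.53553 > 1 ⇒ ∉ W
candidate 8: n = (-3, -1, -1, 3) → π⊥ ≈ (-0.17157, +2.41421); max(|x|,|y|,|x±y|/√2) = 2.41421 > 1 ⇒ ∉ W
candidate 9: n = (-1, 1, 0, -1) → π⊥ ≈ (-2.41421, +0.00000); max(|x|,|y|,|x±y|/√2) = 2.41421 > 1 ⇒ ∉ W

3, 4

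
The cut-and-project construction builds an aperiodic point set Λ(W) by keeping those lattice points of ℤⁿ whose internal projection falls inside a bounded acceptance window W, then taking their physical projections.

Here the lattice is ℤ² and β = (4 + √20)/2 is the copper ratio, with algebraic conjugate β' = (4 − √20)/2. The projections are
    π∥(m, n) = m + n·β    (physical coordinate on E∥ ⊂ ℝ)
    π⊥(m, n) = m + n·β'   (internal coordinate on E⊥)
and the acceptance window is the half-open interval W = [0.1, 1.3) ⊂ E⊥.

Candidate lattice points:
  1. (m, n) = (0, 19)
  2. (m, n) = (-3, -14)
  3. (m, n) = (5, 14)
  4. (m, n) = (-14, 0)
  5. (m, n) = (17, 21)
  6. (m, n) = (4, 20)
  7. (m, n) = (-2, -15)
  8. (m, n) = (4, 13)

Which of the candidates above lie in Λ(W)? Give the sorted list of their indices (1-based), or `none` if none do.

β' = (4−√20)/2 ≈ -0.23607.
candidate 1: (m,n)=(0,19) → π∥ = 0+19·β ≈ 80.48529, π⊥ = 0+19·β' ≈ -4.48529 ∉ [0.1, 1.3) ⇒ out
candidate 2: (m,n)=(-3,-14) → π∥ = -3-14·β ≈ -62.30495, π⊥ = -3-14·β' ≈ 0.30495 ∈ [0.1, 1.3) ⇒ IN Λ
candidate 3: (m,n)=(5,14) → π∥ = 5+14·β ≈ 64.30495, π⊥ = 5+14·β' ≈ 1.69505 ∉ [0.1, 1.3) ⇒ out
candidate 4: (m,n)=(-14,0) → π∥ = -14+0·β ≈ -14.00000, π⊥ = -14+0·β' ≈ -14.00000 ∉ [0.1, 1.3) ⇒ out
candidate 5: (m,n)=(17,21) → π∥ = 17+21·β ≈ 105.95743, π⊥ = 17+21·β' ≈ 12.04257 ∉ [0.1, 1.3) ⇒ out
candidate 6: (m,n)=(4,20) → π∥ = 4+20·β ≈ 88.72136, π⊥ = 4+20·β' ≈ -0.72136 ∉ [0.1, 1.3) ⇒ out
candidate 7: (m,n)=(-2,-15) → π∥ = -2-15·β ≈ -65.54102, π⊥ = -2-15·β' ≈ 1.54102 ∉ [0.1, 1.3) ⇒ out
candidate 8: (m,n)=(4,13) → π∥ = 4+13·β ≈ 59.06888, π⊥ = 4+13·β' ≈ 0.93112 ∈ [0.1, 1.3) ⇒ IN Λ

2, 8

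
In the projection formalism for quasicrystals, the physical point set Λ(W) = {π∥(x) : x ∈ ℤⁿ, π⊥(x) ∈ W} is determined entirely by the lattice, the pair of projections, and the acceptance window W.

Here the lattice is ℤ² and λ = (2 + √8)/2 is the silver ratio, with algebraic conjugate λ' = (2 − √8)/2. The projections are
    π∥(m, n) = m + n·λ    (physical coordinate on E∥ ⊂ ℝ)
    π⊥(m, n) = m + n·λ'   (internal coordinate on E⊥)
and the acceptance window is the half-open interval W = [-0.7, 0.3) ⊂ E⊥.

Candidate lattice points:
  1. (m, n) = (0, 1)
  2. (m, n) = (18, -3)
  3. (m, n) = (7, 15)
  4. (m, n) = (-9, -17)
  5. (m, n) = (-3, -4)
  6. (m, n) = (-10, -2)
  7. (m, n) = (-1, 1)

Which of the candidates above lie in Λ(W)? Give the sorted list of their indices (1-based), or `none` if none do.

λ' = (2−√8)/2 ≈ -0.4142.
candidate 1: (m,n)=(0,1) → π∥ = 0+1·λ ≈ 2.4142, π⊥ = 0+1·λ' ≈ -0.4142 ∈ [-0.7, 0.3) ⇒ IN Λ
candidate 2: (m,n)=(18,-3) → π∥ = 18-3·λ ≈ 10.7574, π⊥ = 18-3·λ' ≈ 19.2426 ∉ [-0.7, 0.3) ⇒ out
candidate 3: (m,n)=(7,15) → π∥ = 7+15·λ ≈ 43.2132, π⊥ = 7+15·λ' ≈ 0.7868 ∉ [-0.7, 0.3) ⇒ out
candidate 4: (m,n)=(-9,-17) → π∥ = -9-17·λ ≈ -50.0416, π⊥ = -9-17·λ' ≈ -1.9584 ∉ [-0.7, 0.3) ⇒ out
candidate 5: (m,n)=(-3,-4) → π∥ = -3-4·λ ≈ -12.6569, π⊥ = -3-4·λ' ≈ -1.3431 ∉ [-0.7, 0.3) ⇒ out
candidate 6: (m,n)=(-10,-2) → π∥ = -10-2·λ ≈ -14.8284, π⊥ = -10-2·λ' ≈ -9.1716 ∉ [-0.7, 0.3) ⇒ out
candidate 7: (m,n)=(-1,1) → π∥ = -1+1·λ ≈ 1.4142, π⊥ = -1+1·λ' ≈ -1.4142 ∉ [-0.7, 0.3) ⇒ out

1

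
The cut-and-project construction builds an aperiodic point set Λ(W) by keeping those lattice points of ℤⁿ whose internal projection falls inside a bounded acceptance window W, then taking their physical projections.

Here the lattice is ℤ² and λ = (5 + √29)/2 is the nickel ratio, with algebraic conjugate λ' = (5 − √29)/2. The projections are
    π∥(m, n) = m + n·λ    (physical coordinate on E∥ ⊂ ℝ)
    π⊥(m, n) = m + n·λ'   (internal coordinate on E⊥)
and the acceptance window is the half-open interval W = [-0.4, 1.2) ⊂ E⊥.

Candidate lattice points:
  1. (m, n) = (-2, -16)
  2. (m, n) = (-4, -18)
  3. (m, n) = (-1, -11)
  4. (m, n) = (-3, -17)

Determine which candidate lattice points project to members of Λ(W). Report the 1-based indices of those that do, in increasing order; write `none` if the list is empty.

Numerically λ ≈ 5.19258 and λ' = −1/λ ≈ -0.19258.
candidate 1: (m,n)=(-2,-16) → π∥ = -2-16·λ ≈ -85.08132, π⊥ = -2-16·λ' ≈ 1.08132 ∈ [-0.4, 1.2) ⇒ IN Λ
candidate 2: (m,n)=(-4,-18) → π∥ = -4-18·λ ≈ -97.46648, π⊥ = -4-18·λ' ≈ -0.53352 ∉ [-0.4, 1.2) ⇒ out
candidate 3: (m,n)=(-1,-11) → π∥ = -1-11·λ ≈ -58.11841, π⊥ = -1-11·λ' ≈ 1.11841 ∈ [-0.4, 1.2) ⇒ IN Λ
candidate 4: (m,n)=(-3,-17) → π∥ = -3-17·λ ≈ -91.27390, π⊥ = -3-17·λ' ≈ 0.27390 ∈ [-0.4, 1.2) ⇒ IN Λ

1, 3, 4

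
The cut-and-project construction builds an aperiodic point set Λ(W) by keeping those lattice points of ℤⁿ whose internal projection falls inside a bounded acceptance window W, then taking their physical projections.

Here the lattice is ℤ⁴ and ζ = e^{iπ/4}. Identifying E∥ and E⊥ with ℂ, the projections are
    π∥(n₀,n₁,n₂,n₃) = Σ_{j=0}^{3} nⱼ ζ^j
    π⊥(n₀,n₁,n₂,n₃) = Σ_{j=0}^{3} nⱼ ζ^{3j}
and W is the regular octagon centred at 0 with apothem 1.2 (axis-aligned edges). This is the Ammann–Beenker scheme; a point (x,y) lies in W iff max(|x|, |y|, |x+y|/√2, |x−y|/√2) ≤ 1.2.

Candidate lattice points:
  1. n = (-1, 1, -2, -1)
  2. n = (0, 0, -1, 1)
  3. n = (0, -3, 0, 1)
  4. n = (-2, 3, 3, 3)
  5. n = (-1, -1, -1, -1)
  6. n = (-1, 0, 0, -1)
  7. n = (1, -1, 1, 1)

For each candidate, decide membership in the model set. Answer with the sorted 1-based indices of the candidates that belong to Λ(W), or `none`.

Internal map: ζ^{3j} for j=0..3 gives (1,0), (−√2/2,√2/2), (0,−1), (√2/2,√2/2).
candidate 1: n = (-1, 1, -2, -1) → π⊥ ≈ (-2.41421, +2.00000); max(|x|,|y|,|x±y|/√2) = 3.12132 > 1.2 ⇒ ∉ W
candidate 2: n = (0, 0, -1, 1) → π⊥ ≈ (+0.70711, +1.70711); max(|x|,|y|,|x±y|/√2) = 1.70711 > 1.2 ⇒ ∉ W
candidate 3: n = (0, -3, 0, 1) → π⊥ ≈ (+2.82843, -1.41421); max(|x|,|y|,|x±y|/√2) = 3.00000 > 1.2 ⇒ ∉ W
candidate 4: n = (-2, 3, 3, 3) → π⊥ ≈ (-2.00000, +1.24264); max(|x|,|y|,|x±y|/√2) = 2.29289 > 1.2 ⇒ ∉ W
candidate 5: n = (-1, -1, -1, -1) → π⊥ ≈ (-1.00000, -0.41421); max(|x|,|y|,|x±y|/√2) = 1.00000 ≤ 1.2 ⇒ ∈ W
candidate 6: n = (-1, 0, 0, -1) → π⊥ ≈ (-1.70711, -0.70711); max(|x|,|y|,|x±y|/√2) = 1.70711 > 1.2 ⇒ ∉ W
candidate 7: n = (1, -1, 1, 1) → π⊥ ≈ (+2.41421, -1.00000); max(|x|,|y|,|x±y|/√2) = 2.41421 > 1.2 ⇒ ∉ W

5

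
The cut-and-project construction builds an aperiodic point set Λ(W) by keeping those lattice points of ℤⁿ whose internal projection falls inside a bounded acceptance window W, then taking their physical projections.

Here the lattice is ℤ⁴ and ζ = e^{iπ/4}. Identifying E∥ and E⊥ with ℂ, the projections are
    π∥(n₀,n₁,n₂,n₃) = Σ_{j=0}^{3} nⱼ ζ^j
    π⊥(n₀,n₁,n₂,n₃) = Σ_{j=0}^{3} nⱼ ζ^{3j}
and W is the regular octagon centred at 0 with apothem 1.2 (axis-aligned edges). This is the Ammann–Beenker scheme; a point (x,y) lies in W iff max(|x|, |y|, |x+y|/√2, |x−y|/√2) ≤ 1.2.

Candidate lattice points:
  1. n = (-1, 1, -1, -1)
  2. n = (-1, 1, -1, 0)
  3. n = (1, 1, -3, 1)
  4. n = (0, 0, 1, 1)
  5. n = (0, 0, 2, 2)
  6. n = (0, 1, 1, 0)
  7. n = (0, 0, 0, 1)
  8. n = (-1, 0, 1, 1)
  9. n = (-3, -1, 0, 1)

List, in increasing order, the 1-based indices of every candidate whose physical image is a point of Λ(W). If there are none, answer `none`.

π⊥(n) = n₀ + n₁ζ³ + n₂ζ⁶ + n₃ζ⁹ where ζ = e^{iπ/4}.
#1 (-1, 1, -1, -1): internal (-2.41421, 1.00000); octagon support 2.41421 vs apothem 1.2 → ∉ W
#2 (-1, 1, -1, 0): internal (-1.70711, 1.70711); octagon support 2.41421 vs apothem 1.2 → ∉ W
#3 (1, 1, -3, 1): internal (1.00000, 4.41421); octagon support 4.41421 vs apothem 1.2 → ∉ W
#4 (0, 0, 1, 1): internal (0.70711, -0.29289); octagon support 0.70711 vs apothem 1.2 → ∈ W
#5 (0, 0, 2, 2): internal (1.41421, -0.58579); octagon support 1.41421 vs apothem 1.2 → ∉ W
#6 (0, 1, 1, 0): internal (-0.70711, -0.29289); octagon support 0.70711 vs apothem 1.2 → ∈ W
#7 (0, 0, 0, 1): internal (0.70711, 0.70711); octagon support 1.00000 vs apothem 1.2 → ∈ W
#8 (-1, 0, 1, 1): internal (-0.29289, -0.29289); octagon support 0.41421 vs apothem 1.2 → ∈ W
#9 (-3, -1, 0, 1): internal (-1.58579, 0.00000); octagon support 1.58579 vs apothem 1.2 → ∉ W

4, 6, 7, 8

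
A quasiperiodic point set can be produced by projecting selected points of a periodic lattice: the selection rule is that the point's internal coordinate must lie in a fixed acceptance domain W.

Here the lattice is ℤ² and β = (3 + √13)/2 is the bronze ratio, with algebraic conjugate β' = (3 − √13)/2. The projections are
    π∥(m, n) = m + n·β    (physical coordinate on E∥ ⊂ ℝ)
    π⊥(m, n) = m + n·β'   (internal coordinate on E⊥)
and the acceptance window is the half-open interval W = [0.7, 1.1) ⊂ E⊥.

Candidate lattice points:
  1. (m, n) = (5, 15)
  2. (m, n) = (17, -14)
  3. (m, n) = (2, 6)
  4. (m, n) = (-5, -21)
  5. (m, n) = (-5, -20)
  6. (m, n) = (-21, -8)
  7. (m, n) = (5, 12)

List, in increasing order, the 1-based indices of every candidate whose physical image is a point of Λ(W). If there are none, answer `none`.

β' = (3−√13)/2 ≈ -0.30278.
[1] lift (5,15): star map gives 0.45837; window check 0.7 ≤ 0.45837 < 1.1 is false → out
[2] lift (17,-14): star map gives 21.23886; window check 0.7 ≤ 21.23886 < 1.1 is false → out
[3] lift (2,6): star map gives 0.18335; window check 0.7 ≤ 0.18335 < 1.1 is false → out
[4] lift (-5,-21): star map gives 1.35829; window check 0.7 ≤ 1.35829 < 1.1 is false → out
[5] lift (-5,-20): star map gives 1.05551; window check 0.7 ≤ 1.05551 < 1.1 is true → IN Λ
[6] lift (-21,-8): star map gives -18.57779; window check 0.7 ≤ -18.57779 < 1.1 is false → out
[7] lift (5,12): star map gives 1.36669; window check 0.7 ≤ 1.36669 < 1.1 is false → out

5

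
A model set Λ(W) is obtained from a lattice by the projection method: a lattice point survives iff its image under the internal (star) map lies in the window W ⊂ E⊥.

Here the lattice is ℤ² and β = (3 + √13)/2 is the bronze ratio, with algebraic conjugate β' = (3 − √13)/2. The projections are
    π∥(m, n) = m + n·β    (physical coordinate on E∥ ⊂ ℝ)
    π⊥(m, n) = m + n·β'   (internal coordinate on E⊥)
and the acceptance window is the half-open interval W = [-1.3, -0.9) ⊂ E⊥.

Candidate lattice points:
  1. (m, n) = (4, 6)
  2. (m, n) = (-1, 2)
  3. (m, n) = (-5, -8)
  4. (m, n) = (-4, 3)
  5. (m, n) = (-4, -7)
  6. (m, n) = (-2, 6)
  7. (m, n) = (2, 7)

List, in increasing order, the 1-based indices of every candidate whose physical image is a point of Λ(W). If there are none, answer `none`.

none

Compute β' = (3−√13)/2 = -0.302776, so π⊥(m,n) = m -0.302776·n.
[1] lift (4,6): star map gives 2.183346; window check -1.3 ≤ 2.183346 < -0.9 is false → out
[2] lift (-1,2): star map gives -1.605551; window check -1.3 ≤ -1.605551 < -0.9 is false → out
[3] lift (-5,-8): star map gives -2.577795; window check -1.3 ≤ -2.577795 < -0.9 is false → out
[4] lift (-4,3): star map gives -4.908327; window check -1.3 ≤ -4.908327 < -0.9 is false → out
[5] lift (-4,-7): star map gives -1.880571; window check -1.3 ≤ -1.880571 < -0.9 is false → out
[6] lift (-2,6): star map gives -3.816654; window check -1.3 ≤ -3.816654 < -0.9 is false → out
[7] lift (2,7): star map gives -0.119429; window check -1.3 ≤ -0.119429 < -0.9 is false → out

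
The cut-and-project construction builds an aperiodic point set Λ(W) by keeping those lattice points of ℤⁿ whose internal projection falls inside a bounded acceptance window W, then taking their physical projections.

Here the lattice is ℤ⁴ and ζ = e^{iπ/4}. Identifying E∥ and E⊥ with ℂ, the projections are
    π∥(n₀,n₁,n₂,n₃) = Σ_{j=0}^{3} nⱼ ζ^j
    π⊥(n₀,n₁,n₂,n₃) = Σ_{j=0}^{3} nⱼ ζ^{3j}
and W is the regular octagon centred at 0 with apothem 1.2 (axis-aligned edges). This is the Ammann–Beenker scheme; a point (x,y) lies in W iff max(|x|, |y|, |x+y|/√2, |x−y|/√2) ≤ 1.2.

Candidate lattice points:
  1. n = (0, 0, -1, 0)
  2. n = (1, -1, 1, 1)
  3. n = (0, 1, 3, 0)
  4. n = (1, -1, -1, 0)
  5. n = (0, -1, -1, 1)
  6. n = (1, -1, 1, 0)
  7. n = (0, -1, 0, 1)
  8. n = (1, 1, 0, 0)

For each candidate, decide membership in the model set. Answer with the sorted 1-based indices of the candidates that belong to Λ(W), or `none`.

With ζ = e^{iπ/4} the internal vectors are ζ^0,ζ^3,ζ^6,ζ^9.
candidate 1: n = (0, 0, -1, 0) → π⊥ ≈ (+0.0000, +1.0000); max(|x|,|y|,|x±y|/√2) = 1.0000 ≤ 1.2 ⇒ ∈ W
candidate 2: n = (1, -1, 1, 1) → π⊥ ≈ (+2.4142, -1.0000); max(|x|,|y|,|x±y|/√2) = 2.4142 > 1.2 ⇒ ∉ W
candidate 3: n = (0, 1, 3, 0) → π⊥ ≈ (-0.7071, -2.2929); max(|x|,|y|,|x±y|/√2) = 2.2929 > 1.2 ⇒ ∉ W
candidate 4: n = (1, -1, -1, 0) → π⊥ ≈ (+1.7071, +0.2929); max(|x|,|y|,|x±y|/√2) = 1.7071 > 1.2 ⇒ ∉ W
candidate 5: n = (0, -1, -1, 1) → π⊥ ≈ (+1.4142, +1.0000); max(|x|,|y|,|x±y|/√2) = 1.7071 > 1.2 ⇒ ∉ W
candidate 6: n = (1, -1, 1, 0) → π⊥ ≈ (+1.7071, -1.7071); max(|x|,|y|,|x±y|/√2) = 2.4142 > 1.2 ⇒ ∉ W
candidate 7: n = (0, -1, 0, 1) → π⊥ ≈ (+1.4142, +0.0000); max(|x|,|y|,|x±y|/√2) = 1.4142 > 1.2 ⇒ ∉ W
candidate 8: n = (1, 1, 0, 0) → π⊥ ≈ (+0.2929, +0.7071); max(|x|,|y|,|x±y|/√2) = 0.7071 ≤ 1.2 ⇒ ∈ W

1, 8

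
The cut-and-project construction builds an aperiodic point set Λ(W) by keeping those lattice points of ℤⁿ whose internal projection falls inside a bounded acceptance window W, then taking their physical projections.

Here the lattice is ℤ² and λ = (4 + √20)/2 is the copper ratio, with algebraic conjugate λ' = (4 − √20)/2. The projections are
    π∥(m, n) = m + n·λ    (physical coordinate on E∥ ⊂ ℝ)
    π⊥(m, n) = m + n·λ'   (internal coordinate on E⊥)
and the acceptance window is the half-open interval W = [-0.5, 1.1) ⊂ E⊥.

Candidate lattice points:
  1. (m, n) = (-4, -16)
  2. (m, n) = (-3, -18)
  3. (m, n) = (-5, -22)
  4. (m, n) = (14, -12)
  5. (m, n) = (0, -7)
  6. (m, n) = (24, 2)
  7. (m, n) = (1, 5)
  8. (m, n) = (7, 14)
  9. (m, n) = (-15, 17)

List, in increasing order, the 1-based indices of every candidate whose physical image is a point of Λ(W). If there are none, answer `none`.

Compute λ' = (4−√20)/2 = -0.2361, so π⊥(m,n) = m -0.2361·n.
[1] lift (-4,-16): star map gives -0.2229; window check -0.5 ≤ -0.2229 < 1.1 is true → IN Λ
[2] lift (-3,-18): star map gives 1.2492; window check -0.5 ≤ 1.2492 < 1.1 is false → out
[3] lift (-5,-22): star map gives 0.1935; window check -0.5 ≤ 0.1935 < 1.1 is true → IN Λ
[4] lift (14,-12): star map gives 16.8328; window check -0.5 ≤ 16.8328 < 1.1 is false → out
[5] lift (0,-7): star map gives 1.6525; window check -0.5 ≤ 1.6525 < 1.1 is false → out
[6] lift (24,2): star map gives 23.5279; window check -0.5 ≤ 23.5279 < 1.1 is false → out
[7] lift (1,5): star map gives -0.1803; window check -0.5 ≤ -0.1803 < 1.1 is true → IN Λ
[8] lift (7,14): star map gives 3.6950; window check -0.5 ≤ 3.6950 < 1.1 is false → out
[9] lift (-15,17): star map gives -19.0132; window check -0.5 ≤ -19.0132 < 1.1 is false → out

1, 3, 7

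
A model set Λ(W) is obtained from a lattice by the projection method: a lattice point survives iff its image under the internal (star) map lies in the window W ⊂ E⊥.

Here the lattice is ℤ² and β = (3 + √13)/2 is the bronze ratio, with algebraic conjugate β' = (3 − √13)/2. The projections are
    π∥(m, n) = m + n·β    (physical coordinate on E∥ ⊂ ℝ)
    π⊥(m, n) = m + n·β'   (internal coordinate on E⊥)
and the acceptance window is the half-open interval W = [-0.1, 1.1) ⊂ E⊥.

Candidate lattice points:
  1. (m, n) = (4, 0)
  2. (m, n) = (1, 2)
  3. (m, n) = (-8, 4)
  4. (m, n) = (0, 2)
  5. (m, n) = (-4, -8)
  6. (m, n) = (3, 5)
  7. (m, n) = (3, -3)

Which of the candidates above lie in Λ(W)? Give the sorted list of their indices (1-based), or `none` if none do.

Numerically β ≈ 3.3028 and β' = −1/β ≈ -0.3028.
#1 (4,0): internal coord 4 + (0)·β' = +4.0000; +4.0000 ∉ [-0.1, 1.1) → out
#2 (1,2): internal coord 1 + (2)·β' = +0.3944; +0.3944 ∈ [-0.1, 1.1) → IN Λ
#3 (-8,4): internal coord -8 + (4)·β' = -9.2111; -9.2111 ∉ [-0.1, 1.1) → out
#4 (0,2): internal coord 0 + (2)·β' = -0.6056; -0.6056 ∉ [-0.1, 1.1) → out
#5 (-4,-8): internal coord -4 + (-8)·β' = -1.5778; -1.5778 ∉ [-0.1, 1.1) → out
#6 (3,5): internal coord 3 + (5)·β' = +1.4861; +1.4861 ∉ [-0.1, 1.1) → out
#7 (3,-3): internal coord 3 + (-3)·β' = +3.9083; +3.9083 ∉ [-0.1, 1.1) → out

2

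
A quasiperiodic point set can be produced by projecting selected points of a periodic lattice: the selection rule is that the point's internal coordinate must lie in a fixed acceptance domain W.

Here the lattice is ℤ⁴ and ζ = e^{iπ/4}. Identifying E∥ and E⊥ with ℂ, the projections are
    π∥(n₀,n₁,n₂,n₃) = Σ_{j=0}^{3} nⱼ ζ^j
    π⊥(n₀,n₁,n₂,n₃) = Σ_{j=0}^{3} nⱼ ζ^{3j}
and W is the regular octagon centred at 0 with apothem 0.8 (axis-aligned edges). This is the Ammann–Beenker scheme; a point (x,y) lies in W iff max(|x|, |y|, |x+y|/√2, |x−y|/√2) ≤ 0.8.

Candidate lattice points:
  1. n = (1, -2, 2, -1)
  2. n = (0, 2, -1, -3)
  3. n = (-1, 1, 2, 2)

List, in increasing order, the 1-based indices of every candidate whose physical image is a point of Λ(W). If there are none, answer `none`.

With ζ = e^{iπ/4} the internal vectors are ζ^0,ζ^3,ζ^6,ζ^9.
candidate 1: n = (1, -2, 2, -1) → π⊥ ≈ (+1.707107, -4.121320); max(|x|,|y|,|x±y|/√2) = 4.121320 > 0.8 ⇒ ∉ W
candidate 2: n = (0, 2, -1, -3) → π⊥ ≈ (-3.535534, +0.292893); max(|x|,|y|,|x±y|/√2) = 3.535534 > 0.8 ⇒ ∉ W
candidate 3: n = (-1, 1, 2, 2) → π⊥ ≈ (-0.292893, +0.121320); max(|x|,|y|,|x±y|/√2) = 0.292893 ≤ 0.8 ⇒ ∈ W

3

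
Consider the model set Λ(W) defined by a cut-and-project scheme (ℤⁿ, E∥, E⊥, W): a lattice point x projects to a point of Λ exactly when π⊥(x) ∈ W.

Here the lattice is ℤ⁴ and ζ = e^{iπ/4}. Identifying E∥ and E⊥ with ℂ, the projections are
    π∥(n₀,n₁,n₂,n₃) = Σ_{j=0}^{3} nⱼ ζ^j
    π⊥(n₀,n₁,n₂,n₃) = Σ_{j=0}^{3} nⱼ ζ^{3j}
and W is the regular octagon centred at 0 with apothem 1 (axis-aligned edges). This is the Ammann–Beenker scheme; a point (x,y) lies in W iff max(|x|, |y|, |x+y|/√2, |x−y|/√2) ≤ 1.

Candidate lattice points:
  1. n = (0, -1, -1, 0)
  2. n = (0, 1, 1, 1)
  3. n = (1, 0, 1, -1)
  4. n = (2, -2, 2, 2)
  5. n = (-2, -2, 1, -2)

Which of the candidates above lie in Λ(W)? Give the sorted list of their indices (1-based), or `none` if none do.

With ζ = e^{iπ/4} the internal vectors are ζ^0,ζ^3,ζ^6,ζ^9.
candidate 1: n = (0, -1, -1, 0) → π⊥ ≈ (+0.7071, +0.2929); max(|x|,|y|,|x±y|/√2) = 0.7071 ≤ 1 ⇒ ∈ W
candidate 2: n = (0, 1, 1, 1) → π⊥ ≈ (+0.0000, +0.4142); max(|x|,|y|,|x±y|/√2) = 0.4142 ≤ 1 ⇒ ∈ W
candidate 3: n = (1, 0, 1, -1) → π⊥ ≈ (+0.2929, -1.7071); max(|x|,|y|,|x±y|/√2) = 1.7071 > 1 ⇒ ∉ W
candidate 4: n = (2, -2, 2, 2) → π⊥ ≈ (+4.8284, -2.0000); max(|x|,|y|,|x±y|/√2) = 4.8284 > 1 ⇒ ∉ W
candidate 5: n = (-2, -2, 1, -2) → π⊥ ≈ (-2.0000, -3.8284); max(|x|,|y|,|x±y|/√2) = 4.1213 > 1 ⇒ ∉ W

1, 2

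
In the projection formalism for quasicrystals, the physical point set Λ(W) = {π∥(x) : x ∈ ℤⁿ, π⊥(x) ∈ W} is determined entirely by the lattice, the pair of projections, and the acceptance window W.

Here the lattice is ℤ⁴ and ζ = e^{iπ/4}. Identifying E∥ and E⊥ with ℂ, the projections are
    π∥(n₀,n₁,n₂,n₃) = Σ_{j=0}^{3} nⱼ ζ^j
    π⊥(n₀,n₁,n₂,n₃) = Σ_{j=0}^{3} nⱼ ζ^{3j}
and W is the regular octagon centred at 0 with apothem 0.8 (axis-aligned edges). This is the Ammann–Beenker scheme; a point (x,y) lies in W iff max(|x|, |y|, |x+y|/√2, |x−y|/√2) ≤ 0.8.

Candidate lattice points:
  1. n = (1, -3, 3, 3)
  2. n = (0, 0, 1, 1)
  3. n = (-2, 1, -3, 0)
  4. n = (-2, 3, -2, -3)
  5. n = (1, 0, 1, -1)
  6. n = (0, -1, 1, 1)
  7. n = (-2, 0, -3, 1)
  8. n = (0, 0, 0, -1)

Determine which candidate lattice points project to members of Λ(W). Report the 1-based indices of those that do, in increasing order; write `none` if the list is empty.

2

With ζ = e^{iπ/4} the internal vectors are ζ^0,ζ^3,ζ^6,ζ^9.
#1 (1, -3, 3, 3): internal (5.242641, -3.000000); octagon support 5.828427 vs apothem 0.8 → ∉ W
#2 (0, 0, 1, 1): internal (0.707107, -0.292893); octagon support 0.707107 vs apothem 0.8 → ∈ W
#3 (-2, 1, -3, 0): internal (-2.707107, 3.707107); octagon support 4.535534 vs apothem 0.8 → ∉ W
#4 (-2, 3, -2, -3): internal (-6.242641, 2.000000); octagon support 6.242641 vs apothem 0.8 → ∉ W
#5 (1, 0, 1, -1): internal (0.292893, -1.707107); octagon support 1.707107 vs apothem 0.8 → ∉ W
#6 (0, -1, 1, 1): internal (1.414214, -1.000000); octagon support 1.707107 vs apothem 0.8 → ∉ W
#7 (-2, 0, -3, 1): internal (-1.292893, 3.707107); octagon support 3.707107 vs apothem 0.8 → ∉ W
#8 (0, 0, 0, -1): internal (-0.707107, -0.707107); octagon support 1.000000 vs apothem 0.8 → ∉ W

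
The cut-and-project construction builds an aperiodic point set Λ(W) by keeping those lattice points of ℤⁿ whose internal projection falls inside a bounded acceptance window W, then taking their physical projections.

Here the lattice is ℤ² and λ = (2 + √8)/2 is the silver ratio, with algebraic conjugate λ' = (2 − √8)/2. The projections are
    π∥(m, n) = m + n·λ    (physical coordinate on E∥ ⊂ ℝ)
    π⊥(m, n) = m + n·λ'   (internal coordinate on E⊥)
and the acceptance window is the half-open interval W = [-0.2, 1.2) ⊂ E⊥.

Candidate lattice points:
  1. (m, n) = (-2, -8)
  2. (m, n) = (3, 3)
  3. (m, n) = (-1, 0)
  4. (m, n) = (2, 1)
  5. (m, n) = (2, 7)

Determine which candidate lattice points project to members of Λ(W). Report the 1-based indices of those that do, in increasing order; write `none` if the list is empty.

λ' = (2−√8)/2 ≈ -0.41421.
candidate 1: (m,n)=(-2,-8) → π∥ = -2-8·λ ≈ -21.31371, π⊥ = -2-8·λ' ≈ 1.31371 ∉ [-0.2, 1.2) ⇒ out
candidate 2: (m,n)=(3,3) → π∥ = 3+3·λ ≈ 10.24264, π⊥ = 3+3·λ' ≈ 1.75736 ∉ [-0.2, 1.2) ⇒ out
candidate 3: (m,n)=(-1,0) → π∥ = -1+0·λ ≈ -1.00000, π⊥ = -1+0·λ' ≈ -1.00000 ∉ [-0.2, 1.2) ⇒ out
candidate 4: (m,n)=(2,1) → π∥ = 2+1·λ ≈ 4.41421, π⊥ = 2+1·λ' ≈ 1.58579 ∉ [-0.2, 1.2) ⇒ out
candidate 5: (m,n)=(2,7) → π∥ = 2+7·λ ≈ 18.89949, π⊥ = 2+7·λ' ≈ -0.89949 ∉ [-0.2, 1.2) ⇒ out

none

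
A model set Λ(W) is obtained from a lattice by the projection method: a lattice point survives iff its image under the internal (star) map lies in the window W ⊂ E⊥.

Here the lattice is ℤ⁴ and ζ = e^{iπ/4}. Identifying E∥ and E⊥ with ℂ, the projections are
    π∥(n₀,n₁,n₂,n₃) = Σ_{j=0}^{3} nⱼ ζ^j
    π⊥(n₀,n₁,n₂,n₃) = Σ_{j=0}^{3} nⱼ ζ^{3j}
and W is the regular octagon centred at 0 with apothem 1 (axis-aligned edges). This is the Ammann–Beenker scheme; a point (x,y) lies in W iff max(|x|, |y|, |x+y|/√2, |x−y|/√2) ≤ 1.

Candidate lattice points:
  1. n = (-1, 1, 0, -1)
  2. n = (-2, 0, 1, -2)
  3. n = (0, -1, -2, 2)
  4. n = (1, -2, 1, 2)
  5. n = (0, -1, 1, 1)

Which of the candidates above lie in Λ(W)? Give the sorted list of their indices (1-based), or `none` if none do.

none

With ζ = e^{iπ/4} the internal vectors are ζ^0,ζ^3,ζ^6,ζ^9.
#1 (-1, 1, 0, -1): internal (-2.41421, 0.00000); octagon support 2.41421 vs apothem 1 → ∉ W
#2 (-2, 0, 1, -2): internal (-3.41421, -2.41421); octagon support 4.12132 vs apothem 1 → ∉ W
#3 (0, -1, -2, 2): internal (2.12132, 2.70711); octagon support 3.41421 vs apothem 1 → ∉ W
#4 (1, -2, 1, 2): internal (3.82843, -1.00000); octagon support 3.82843 vs apothem 1 → ∉ W
#5 (0, -1, 1, 1): internal (1.41421, -1.00000); octagon support 1.70711 vs apothem 1 → ∉ W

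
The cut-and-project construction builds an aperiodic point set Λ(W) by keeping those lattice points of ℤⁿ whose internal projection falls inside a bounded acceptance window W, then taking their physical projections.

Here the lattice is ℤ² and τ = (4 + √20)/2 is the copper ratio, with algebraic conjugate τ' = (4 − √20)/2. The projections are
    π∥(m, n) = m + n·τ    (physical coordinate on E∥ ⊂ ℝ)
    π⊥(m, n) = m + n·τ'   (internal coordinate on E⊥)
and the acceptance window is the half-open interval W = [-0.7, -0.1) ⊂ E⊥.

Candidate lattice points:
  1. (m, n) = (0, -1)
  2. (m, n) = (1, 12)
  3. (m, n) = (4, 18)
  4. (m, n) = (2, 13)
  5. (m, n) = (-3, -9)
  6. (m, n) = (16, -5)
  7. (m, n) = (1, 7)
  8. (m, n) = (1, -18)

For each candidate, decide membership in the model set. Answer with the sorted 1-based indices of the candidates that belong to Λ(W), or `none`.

Numerically τ ≈ 4.2361 and τ' = −1/τ ≈ -0.2361.
candidate 1: (m,n)=(0,-1) → π∥ = 0-1·τ ≈ -4.2361, π⊥ = 0-1·τ' ≈ 0.2361 ∉ [-0.7, -0.1) ⇒ out
candidate 2: (m,n)=(1,12) → π∥ = 1+12·τ ≈ 51.8328, π⊥ = 1+12·τ' ≈ -1.8328 ∉ [-0.7, -0.1) ⇒ out
candidate 3: (m,n)=(4,18) → π∥ = 4+18·τ ≈ 80.2492, π⊥ = 4+18·τ' ≈ -0.2492 ∈ [-0.7, -0.1) ⇒ IN Λ
candidate 4: (m,n)=(2,13) → π∥ = 2+13·τ ≈ 57.0689, π⊥ = 2+13·τ' ≈ -1.0689 ∉ [-0.7, -0.1) ⇒ out
candidate 5: (m,n)=(-3,-9) → π∥ = -3-9·τ ≈ -41.1246, π⊥ = -3-9·τ' ≈ -0.8754 ∉ [-0.7, -0.1) ⇒ out
candidate 6: (m,n)=(16,-5) → π∥ = 16-5·τ ≈ -5.1803, π⊥ = 16-5·τ' ≈ 17.1803 ∉ [-0.7, -0.1) ⇒ out
candidate 7: (m,n)=(1,7) → π∥ = 1+7·τ ≈ 30.6525, π⊥ = 1+7·τ' ≈ -0.6525 ∈ [-0.7, -0.1) ⇒ IN Λ
candidate 8: (m,n)=(1,-18) → π∥ = 1-18·τ ≈ -75.2492, π⊥ = 1-18·τ' ≈ 5.2492 ∉ [-0.7, -0.1) ⇒ out

3, 7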